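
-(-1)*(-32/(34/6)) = -96/17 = -5.65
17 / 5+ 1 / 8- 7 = -139 / 40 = -3.48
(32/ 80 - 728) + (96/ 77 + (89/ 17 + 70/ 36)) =-84725831/ 117810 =-719.17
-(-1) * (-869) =-869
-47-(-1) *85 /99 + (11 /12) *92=3781 /99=38.19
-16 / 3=-5.33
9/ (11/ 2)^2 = 36/ 121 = 0.30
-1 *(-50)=50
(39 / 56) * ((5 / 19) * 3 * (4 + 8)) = 1755 / 266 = 6.60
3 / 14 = 0.21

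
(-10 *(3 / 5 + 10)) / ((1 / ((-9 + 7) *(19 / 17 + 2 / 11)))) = 51516 / 187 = 275.49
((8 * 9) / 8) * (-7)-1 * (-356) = 293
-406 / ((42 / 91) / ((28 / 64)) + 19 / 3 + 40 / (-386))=-21391734 / 383821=-55.73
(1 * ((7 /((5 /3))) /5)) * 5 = 21 /5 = 4.20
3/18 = 1/6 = 0.17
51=51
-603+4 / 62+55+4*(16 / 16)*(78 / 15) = -81706 / 155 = -527.14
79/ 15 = 5.27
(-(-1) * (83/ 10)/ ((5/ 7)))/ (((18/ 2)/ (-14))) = -4067/ 225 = -18.08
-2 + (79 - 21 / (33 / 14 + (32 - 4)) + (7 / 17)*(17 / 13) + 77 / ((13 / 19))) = 1046353 / 5525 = 189.39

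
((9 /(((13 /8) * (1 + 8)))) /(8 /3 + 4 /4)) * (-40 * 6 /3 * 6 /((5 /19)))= -43776 /143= -306.13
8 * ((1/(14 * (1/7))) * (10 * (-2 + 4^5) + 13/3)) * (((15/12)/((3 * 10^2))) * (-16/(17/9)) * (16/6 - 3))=122692/255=481.15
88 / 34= 44 / 17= 2.59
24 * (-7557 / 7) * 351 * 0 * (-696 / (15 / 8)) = 0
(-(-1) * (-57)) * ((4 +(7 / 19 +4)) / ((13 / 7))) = -3339 / 13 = -256.85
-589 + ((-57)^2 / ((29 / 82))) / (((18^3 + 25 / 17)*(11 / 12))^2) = -20325923838713873 / 34509227378549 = -589.00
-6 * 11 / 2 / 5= -33 / 5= -6.60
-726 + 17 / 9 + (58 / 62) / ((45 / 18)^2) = -5049631 / 6975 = -723.96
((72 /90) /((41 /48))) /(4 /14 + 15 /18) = 8064 /9635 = 0.84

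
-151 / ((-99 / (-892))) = -134692 / 99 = -1360.53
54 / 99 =6 / 11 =0.55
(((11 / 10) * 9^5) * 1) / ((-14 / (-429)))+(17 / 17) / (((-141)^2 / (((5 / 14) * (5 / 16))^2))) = 9927473928086837 / 4987745280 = 1990373.08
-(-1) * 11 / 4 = 11 / 4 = 2.75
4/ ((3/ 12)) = 16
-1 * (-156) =156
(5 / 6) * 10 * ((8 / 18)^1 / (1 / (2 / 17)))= 200 / 459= 0.44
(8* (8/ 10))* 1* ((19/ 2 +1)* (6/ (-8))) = -252/ 5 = -50.40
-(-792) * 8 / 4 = 1584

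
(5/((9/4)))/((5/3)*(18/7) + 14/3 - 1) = 140/501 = 0.28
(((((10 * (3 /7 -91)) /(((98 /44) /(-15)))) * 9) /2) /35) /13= 1882980 /31213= 60.33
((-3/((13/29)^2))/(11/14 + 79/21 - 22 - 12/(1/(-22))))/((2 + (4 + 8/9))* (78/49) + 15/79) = -0.01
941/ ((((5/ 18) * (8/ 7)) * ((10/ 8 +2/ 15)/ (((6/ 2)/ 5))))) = 533547/ 415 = 1285.66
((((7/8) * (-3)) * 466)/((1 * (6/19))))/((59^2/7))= -216923/27848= -7.79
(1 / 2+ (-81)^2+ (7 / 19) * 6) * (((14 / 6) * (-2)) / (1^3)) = -1745947 / 57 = -30630.65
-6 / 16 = -3 / 8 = -0.38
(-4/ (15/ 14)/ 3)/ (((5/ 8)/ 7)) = -3136/ 225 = -13.94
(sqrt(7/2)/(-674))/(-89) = sqrt(14)/119972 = 0.00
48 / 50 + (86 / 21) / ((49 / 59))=151546 / 25725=5.89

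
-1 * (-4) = 4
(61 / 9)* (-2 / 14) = -61 / 63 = -0.97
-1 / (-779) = 1 / 779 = 0.00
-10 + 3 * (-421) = -1273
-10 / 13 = -0.77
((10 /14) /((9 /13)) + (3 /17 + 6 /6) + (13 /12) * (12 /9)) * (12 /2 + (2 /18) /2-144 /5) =-83.08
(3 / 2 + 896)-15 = 1765 / 2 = 882.50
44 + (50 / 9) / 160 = 6341 / 144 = 44.03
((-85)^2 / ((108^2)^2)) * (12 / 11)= 7225 / 124711488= 0.00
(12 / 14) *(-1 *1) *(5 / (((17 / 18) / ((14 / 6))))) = -10.59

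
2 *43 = 86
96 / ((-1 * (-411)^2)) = -32 / 56307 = -0.00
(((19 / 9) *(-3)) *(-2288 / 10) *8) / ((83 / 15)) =173888 / 83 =2095.04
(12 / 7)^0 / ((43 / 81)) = 81 / 43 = 1.88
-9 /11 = -0.82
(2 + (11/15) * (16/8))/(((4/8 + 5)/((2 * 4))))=832/165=5.04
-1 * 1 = -1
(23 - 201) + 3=-175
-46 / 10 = -23 / 5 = -4.60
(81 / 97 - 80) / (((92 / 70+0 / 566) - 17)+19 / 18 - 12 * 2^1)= 4837770 / 2360689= 2.05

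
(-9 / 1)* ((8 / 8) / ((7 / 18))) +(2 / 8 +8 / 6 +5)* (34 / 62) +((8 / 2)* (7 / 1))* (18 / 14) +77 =243389 / 2604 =93.47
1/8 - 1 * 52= -415/8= -51.88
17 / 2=8.50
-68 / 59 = -1.15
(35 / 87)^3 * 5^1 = 214375 / 658503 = 0.33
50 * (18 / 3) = 300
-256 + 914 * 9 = 7970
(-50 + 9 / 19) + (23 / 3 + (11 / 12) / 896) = -2850405 / 68096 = -41.86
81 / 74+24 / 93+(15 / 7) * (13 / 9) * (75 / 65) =79071 / 16058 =4.92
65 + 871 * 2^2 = 3549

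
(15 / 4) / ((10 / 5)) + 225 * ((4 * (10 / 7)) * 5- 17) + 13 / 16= 291901 / 112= 2606.26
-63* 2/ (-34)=63/ 17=3.71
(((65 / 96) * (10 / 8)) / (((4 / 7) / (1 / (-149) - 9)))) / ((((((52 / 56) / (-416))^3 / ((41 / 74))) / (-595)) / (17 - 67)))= 326993281014400000 / 16539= 19771043050631.84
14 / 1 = 14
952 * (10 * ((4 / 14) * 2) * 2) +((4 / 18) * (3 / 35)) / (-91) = 103958398 / 9555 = 10880.00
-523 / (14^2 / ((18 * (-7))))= 4707 / 14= 336.21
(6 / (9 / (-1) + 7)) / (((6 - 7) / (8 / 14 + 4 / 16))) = 69 / 28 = 2.46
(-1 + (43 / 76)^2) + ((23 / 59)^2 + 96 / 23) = 1686069767 / 462443888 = 3.65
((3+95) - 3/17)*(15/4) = 24945/68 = 366.84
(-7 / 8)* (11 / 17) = -77 / 136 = -0.57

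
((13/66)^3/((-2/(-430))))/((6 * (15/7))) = 661297/5174928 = 0.13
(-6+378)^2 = 138384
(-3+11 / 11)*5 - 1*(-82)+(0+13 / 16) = 1165 / 16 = 72.81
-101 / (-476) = 101 / 476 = 0.21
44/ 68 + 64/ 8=147/ 17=8.65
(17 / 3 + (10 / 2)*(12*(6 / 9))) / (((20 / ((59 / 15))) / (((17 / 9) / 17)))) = 1.00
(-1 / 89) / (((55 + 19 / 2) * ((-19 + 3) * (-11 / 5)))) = -5 / 1010328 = -0.00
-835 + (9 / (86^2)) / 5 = -30878291 / 36980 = -835.00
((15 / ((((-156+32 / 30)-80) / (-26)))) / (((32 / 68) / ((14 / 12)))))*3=348075 / 28192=12.35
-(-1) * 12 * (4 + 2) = 72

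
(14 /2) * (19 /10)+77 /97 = 13671 /970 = 14.09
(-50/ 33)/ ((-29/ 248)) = 12400/ 957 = 12.96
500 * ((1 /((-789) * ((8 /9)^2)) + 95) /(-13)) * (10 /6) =-76875625 /12624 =-6089.64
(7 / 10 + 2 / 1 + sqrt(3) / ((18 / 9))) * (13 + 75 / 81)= 188 * sqrt(3) / 27 + 188 / 5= 49.66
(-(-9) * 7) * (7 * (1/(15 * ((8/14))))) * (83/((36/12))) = 28469/20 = 1423.45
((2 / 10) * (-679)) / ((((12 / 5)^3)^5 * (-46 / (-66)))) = -45587158203125 / 118120498738495488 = -0.00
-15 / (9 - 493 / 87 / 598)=-26910 / 16129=-1.67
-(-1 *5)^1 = 5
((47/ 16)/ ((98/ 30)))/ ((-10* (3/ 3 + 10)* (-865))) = 0.00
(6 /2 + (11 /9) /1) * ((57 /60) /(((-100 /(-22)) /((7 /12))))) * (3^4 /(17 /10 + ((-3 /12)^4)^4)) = 7461700370432 /304226850175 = 24.53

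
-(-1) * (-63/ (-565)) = 63/ 565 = 0.11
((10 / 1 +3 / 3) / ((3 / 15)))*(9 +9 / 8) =556.88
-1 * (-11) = 11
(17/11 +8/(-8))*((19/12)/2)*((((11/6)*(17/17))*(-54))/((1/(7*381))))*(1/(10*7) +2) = -9186291/40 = -229657.28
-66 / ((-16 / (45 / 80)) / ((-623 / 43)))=-185031 / 5504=-33.62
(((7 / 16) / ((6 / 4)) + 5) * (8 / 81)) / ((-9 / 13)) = -1651 / 2187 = -0.75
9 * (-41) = -369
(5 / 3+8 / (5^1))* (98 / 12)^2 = 117649 / 540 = 217.87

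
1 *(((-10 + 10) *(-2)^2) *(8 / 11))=0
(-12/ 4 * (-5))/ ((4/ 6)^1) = 45/ 2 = 22.50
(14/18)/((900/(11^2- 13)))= 7/75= 0.09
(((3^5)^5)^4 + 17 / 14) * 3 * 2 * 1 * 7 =21645855870744475903531367450156093453488515924093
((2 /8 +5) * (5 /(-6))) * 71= -2485 /8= -310.62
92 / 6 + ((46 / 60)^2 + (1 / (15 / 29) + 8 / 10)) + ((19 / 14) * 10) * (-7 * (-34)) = 2923789 / 900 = 3248.65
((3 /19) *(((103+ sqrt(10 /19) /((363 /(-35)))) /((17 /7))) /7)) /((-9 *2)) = -103 /1938+ 35 *sqrt(190) /13366386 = -0.05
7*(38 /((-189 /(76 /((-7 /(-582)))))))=-560272 /63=-8893.21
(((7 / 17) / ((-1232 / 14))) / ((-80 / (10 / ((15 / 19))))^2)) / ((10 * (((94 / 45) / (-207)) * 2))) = 523089 / 899993600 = 0.00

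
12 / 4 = 3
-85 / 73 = -1.16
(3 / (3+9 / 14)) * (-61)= -854 / 17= -50.24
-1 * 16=-16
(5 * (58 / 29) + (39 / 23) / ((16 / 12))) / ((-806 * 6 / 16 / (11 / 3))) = -11407 / 83421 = -0.14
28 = 28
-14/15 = -0.93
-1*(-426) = 426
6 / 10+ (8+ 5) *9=117.60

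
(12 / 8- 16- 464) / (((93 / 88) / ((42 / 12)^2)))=-171941 / 31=-5546.48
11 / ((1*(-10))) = -11 / 10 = -1.10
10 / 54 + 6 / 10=106 / 135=0.79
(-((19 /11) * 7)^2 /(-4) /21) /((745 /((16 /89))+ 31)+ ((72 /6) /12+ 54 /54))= 10108 /24260379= 0.00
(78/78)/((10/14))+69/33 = 192/55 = 3.49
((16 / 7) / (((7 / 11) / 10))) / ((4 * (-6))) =-220 / 147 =-1.50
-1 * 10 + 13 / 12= -107 / 12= -8.92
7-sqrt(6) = 4.55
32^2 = 1024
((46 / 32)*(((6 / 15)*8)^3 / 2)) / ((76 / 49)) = 36064 / 2375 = 15.18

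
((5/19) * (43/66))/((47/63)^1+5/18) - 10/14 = -800/1463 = -0.55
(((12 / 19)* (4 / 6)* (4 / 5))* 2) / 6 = 32 / 285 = 0.11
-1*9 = -9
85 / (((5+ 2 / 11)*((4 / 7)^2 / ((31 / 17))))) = 83545 / 912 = 91.61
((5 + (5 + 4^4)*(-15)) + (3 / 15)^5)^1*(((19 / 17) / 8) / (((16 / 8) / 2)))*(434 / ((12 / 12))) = -50377902127 / 212500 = -237072.48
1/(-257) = -1/257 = -0.00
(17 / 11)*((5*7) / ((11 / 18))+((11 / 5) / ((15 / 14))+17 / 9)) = 2575619 / 27225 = 94.60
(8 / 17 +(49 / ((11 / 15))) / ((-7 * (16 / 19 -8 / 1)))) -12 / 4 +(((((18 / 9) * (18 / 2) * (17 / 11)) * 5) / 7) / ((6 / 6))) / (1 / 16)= 3316757 / 10472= 316.73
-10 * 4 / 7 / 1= -40 / 7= -5.71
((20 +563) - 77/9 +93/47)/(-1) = -243827/423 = -576.42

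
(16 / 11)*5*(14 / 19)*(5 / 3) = 5600 / 627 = 8.93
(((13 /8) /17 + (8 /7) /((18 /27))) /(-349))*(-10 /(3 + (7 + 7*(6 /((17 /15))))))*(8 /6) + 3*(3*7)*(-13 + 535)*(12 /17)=462761297771 /19934880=23213.65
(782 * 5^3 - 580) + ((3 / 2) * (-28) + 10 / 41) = 3982258 / 41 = 97128.24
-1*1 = -1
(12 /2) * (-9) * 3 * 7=-1134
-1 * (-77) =77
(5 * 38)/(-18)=-95/9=-10.56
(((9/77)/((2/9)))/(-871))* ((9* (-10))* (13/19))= 3645/98021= 0.04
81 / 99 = 9 / 11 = 0.82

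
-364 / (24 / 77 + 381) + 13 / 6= 23725 / 19574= 1.21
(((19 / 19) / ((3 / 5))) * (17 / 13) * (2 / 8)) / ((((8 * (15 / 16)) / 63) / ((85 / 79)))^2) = 3611055 / 81133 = 44.51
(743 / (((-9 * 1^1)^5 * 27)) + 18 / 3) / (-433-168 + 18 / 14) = -66956365 / 6692967954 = -0.01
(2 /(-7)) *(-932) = 1864 /7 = 266.29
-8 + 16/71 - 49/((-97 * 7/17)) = -45095/6887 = -6.55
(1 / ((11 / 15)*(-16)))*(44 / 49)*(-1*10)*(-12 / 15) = -30 / 49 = -0.61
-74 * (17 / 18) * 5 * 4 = -1397.78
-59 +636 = 577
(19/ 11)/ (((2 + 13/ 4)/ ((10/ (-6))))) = -380/ 693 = -0.55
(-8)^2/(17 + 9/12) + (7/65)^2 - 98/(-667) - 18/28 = 8743283477/2801166550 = 3.12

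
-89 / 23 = -3.87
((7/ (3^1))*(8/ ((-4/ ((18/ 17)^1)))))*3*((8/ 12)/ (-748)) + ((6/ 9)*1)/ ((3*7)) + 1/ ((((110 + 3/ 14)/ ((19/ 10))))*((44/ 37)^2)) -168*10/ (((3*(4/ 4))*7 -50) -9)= 228728342489881/ 5166938311920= 44.27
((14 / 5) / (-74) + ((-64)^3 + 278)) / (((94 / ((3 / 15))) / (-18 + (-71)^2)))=-243340324991 / 86950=-2798623.63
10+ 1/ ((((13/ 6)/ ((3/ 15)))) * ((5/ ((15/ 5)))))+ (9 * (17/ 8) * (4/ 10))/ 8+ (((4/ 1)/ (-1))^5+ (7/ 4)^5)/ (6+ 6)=-97116287/ 1331200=-72.95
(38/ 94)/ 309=19/ 14523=0.00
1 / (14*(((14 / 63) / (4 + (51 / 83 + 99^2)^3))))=1211461571223100017 / 4002509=302675539573.58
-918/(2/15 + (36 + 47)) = -13770/1247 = -11.04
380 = 380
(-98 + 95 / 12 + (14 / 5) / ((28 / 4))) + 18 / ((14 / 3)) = -36047 / 420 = -85.83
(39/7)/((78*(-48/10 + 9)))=5/294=0.02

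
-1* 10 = -10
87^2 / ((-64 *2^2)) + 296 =68207 / 256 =266.43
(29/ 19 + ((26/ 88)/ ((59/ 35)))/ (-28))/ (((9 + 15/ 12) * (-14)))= -42843/ 4044568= -0.01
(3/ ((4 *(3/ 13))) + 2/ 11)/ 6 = 0.57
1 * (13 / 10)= 13 / 10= 1.30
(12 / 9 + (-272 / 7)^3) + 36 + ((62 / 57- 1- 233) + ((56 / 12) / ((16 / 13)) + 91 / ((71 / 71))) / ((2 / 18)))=-3024512675 / 52136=-58011.98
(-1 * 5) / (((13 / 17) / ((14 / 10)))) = -9.15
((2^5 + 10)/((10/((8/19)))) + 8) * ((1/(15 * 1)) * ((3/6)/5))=464/7125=0.07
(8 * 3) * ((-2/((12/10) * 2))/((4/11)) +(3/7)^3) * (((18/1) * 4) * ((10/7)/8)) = -682.85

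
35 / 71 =0.49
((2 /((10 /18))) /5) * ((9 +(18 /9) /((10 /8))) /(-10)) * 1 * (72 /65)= -34344 /40625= -0.85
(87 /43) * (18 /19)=1566 /817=1.92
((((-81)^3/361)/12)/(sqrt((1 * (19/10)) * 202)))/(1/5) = -885735 * sqrt(9595)/2771036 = -31.31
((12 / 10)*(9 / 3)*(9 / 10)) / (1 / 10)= 162 / 5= 32.40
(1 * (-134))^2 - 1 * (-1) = 17957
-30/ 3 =-10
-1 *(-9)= 9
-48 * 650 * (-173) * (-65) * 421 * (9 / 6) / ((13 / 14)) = -238600908000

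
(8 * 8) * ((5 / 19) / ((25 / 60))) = 768 / 19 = 40.42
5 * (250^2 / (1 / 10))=3125000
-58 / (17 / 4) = -232 / 17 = -13.65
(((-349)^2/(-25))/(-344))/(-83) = -121801/713800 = -0.17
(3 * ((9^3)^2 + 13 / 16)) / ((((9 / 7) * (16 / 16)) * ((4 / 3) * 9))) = 59521483 / 576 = 103335.91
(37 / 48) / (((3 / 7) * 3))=259 / 432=0.60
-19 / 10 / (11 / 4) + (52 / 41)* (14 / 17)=0.35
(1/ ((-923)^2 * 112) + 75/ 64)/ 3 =0.39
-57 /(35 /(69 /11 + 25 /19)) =-4758 /385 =-12.36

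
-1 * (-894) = 894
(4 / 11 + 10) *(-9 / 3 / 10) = -171 / 55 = -3.11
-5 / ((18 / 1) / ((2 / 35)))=-1 / 63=-0.02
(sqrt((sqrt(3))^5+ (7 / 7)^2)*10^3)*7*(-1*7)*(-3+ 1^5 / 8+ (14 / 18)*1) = 924875*sqrt(1+ 9*sqrt(3)) / 9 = 418546.32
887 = 887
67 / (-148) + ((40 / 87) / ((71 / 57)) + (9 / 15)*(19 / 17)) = 15204519 / 25902220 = 0.59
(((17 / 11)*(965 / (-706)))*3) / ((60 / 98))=-160769 / 15532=-10.35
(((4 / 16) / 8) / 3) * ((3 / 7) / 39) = 1 / 8736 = 0.00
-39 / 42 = -13 / 14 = -0.93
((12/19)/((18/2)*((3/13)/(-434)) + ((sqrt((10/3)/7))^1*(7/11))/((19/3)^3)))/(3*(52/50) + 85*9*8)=-2726432608900/109989530413461-203879876200*sqrt(210)/329968591240383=-0.03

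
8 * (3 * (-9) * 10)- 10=-2170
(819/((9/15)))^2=1863225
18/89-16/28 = -230/623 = -0.37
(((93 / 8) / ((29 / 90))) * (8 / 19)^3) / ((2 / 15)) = 4017600 / 198911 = 20.20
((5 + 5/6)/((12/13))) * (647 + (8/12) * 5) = 887705/216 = 4109.75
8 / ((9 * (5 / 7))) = 56 / 45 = 1.24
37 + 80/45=349/9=38.78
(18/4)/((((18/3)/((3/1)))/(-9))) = -81/4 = -20.25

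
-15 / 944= -0.02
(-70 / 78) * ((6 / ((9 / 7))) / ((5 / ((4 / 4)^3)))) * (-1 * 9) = 98 / 13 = 7.54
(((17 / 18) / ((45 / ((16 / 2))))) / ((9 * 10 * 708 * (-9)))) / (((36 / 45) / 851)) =-14467 / 46451880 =-0.00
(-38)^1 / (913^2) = -0.00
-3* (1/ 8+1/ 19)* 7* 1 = -567/ 152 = -3.73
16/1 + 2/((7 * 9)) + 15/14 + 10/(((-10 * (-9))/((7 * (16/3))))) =8033/378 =21.25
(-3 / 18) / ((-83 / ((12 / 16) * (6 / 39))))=1 / 4316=0.00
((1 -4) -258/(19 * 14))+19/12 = -3809/1596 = -2.39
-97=-97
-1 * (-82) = 82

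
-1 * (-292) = 292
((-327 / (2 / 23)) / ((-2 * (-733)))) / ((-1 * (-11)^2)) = 7521 / 354772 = 0.02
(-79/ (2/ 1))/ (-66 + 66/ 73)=5767/ 9504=0.61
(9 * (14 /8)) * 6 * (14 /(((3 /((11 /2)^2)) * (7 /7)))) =53361 /4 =13340.25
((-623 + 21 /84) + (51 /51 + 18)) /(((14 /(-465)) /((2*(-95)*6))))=-45721125 /2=-22860562.50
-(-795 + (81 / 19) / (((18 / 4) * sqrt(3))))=795 - 6 * sqrt(3) / 19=794.45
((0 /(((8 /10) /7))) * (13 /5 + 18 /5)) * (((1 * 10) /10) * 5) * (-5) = 0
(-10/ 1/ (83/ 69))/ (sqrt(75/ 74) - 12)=1150 *sqrt(222)/ 292741+ 204240/ 292741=0.76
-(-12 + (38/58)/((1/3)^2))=177/29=6.10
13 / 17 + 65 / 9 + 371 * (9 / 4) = 842.74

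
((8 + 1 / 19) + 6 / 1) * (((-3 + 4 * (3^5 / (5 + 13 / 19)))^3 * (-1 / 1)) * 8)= -10128125952 / 19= -533059260.63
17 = 17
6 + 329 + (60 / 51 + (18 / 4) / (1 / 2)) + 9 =354.18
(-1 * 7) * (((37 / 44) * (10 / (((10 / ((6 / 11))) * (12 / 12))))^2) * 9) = -20979 / 1331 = -15.76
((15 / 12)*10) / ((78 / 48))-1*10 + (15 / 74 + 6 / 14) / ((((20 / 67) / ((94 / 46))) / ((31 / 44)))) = 100448769 / 136296160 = 0.74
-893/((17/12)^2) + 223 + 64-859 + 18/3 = -292166/289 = -1010.96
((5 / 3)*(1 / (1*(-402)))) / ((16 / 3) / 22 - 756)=11 / 2005176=0.00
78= 78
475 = 475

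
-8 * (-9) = 72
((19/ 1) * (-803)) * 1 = -15257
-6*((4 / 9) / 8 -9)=161 / 3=53.67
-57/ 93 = -19/ 31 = -0.61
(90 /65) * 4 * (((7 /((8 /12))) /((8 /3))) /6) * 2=189 /26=7.27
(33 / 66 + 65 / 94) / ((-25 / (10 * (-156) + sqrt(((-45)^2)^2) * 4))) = -73248 / 235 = -311.69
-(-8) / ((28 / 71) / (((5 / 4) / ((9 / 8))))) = 1420 / 63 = 22.54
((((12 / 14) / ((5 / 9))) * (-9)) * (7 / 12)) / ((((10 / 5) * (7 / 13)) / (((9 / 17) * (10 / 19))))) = -9477 / 4522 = -2.10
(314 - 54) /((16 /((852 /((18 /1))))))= 769.17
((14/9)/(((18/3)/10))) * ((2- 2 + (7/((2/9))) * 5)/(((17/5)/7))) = 42875/51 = 840.69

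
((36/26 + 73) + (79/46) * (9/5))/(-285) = -231653/852150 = -0.27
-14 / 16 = -7 / 8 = -0.88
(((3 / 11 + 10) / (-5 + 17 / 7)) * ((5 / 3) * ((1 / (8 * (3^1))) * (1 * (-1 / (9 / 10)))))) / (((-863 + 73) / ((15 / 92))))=-0.00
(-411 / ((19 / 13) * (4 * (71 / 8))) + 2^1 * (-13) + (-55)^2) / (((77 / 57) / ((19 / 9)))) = 6969485 / 1491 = 4674.37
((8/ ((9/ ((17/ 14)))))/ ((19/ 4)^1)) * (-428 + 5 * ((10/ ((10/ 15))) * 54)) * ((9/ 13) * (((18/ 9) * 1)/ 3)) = 379.87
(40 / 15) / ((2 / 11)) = 44 / 3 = 14.67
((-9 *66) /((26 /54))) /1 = -1233.69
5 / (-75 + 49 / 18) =-90 / 1301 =-0.07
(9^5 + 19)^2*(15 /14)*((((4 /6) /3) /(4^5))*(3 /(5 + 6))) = 1090321445 /4928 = 221250.29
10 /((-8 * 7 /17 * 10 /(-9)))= 153 /56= 2.73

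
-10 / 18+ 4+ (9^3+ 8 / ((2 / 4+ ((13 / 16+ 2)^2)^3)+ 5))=55347905702848 / 75564362817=732.46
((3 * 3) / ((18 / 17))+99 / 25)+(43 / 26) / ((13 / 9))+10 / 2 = 18.60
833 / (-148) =-833 / 148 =-5.63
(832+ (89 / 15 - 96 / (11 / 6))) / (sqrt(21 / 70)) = 129619*sqrt(30) / 495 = 1434.25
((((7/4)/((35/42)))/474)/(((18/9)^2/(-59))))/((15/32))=-826/5925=-0.14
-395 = -395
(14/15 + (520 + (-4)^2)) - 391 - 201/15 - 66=998/15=66.53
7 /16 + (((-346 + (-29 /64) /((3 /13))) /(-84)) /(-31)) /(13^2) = 36899575 /84494592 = 0.44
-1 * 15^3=-3375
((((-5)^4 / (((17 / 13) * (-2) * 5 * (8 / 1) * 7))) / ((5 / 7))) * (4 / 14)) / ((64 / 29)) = -9425 / 60928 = -0.15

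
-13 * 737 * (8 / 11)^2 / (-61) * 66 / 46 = 167232 / 1403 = 119.20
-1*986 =-986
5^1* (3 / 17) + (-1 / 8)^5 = 491503 / 557056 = 0.88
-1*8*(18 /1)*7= -1008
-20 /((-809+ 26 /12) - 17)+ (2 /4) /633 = 156863 /6257838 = 0.03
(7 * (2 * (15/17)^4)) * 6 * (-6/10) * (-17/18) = 141750/4913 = 28.85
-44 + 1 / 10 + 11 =-329 / 10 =-32.90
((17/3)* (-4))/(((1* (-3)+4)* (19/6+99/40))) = -4.02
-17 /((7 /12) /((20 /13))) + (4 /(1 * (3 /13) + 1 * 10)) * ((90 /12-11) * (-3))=-70422 /1729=-40.73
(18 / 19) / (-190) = -9 / 1805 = -0.00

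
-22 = -22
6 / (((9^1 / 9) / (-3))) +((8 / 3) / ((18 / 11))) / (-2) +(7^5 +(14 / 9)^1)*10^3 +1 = 453830519 / 27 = 16808537.74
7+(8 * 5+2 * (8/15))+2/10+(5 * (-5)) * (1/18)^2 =48.19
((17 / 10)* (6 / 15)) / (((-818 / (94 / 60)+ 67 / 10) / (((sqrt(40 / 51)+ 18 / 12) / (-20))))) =47* sqrt(510) / 18168825+ 2397 / 24225100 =0.00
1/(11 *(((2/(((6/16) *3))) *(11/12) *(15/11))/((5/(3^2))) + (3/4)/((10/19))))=0.02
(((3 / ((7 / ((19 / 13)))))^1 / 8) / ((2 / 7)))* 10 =285 / 104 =2.74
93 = 93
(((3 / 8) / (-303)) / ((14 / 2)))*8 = -1 / 707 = -0.00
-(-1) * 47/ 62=47/ 62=0.76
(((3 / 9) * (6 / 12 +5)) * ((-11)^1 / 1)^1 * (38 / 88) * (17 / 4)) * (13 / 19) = -25.32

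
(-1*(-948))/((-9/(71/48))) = -5609/36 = -155.81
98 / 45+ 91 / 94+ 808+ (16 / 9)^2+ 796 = 61304363 / 38070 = 1610.31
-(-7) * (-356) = -2492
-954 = -954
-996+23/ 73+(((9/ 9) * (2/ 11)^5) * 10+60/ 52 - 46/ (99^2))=-12312158594504/ 12379829319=-994.53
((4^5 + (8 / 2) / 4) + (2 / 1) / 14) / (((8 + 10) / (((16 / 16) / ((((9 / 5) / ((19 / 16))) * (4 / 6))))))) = 28405 / 504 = 56.36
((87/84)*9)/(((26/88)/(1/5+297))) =4266306/455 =9376.50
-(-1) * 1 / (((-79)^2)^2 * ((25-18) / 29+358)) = 29 / 404652391509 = 0.00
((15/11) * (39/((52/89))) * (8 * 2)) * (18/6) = 48060/11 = 4369.09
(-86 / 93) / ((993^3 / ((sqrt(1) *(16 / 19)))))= -1376 / 1730152142919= -0.00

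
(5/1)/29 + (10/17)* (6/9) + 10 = 10.56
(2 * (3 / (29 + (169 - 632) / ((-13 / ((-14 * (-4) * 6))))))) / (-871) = -6 / 10448315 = -0.00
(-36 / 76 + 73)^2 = 1898884 / 361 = 5260.07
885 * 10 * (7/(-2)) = -30975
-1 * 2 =-2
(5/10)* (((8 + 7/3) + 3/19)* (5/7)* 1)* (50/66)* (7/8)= 37375/15048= 2.48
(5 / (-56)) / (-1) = 5 / 56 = 0.09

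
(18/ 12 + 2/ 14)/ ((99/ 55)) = 115/ 126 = 0.91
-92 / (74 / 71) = -3266 / 37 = -88.27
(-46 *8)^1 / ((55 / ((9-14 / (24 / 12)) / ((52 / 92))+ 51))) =-260912 / 715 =-364.91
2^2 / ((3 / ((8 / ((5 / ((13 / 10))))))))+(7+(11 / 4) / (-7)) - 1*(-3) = 12.38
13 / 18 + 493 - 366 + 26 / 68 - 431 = -46343 / 153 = -302.90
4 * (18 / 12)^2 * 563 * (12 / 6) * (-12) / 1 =-121608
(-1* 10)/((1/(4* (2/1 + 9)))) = -440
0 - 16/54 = -8/27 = -0.30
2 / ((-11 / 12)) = -24 / 11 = -2.18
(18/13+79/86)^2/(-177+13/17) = -112720625/3744772304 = -0.03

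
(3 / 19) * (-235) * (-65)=45825 / 19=2411.84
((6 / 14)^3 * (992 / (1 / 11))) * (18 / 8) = 662904 / 343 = 1932.66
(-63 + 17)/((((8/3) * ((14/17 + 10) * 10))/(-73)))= 3723/320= 11.63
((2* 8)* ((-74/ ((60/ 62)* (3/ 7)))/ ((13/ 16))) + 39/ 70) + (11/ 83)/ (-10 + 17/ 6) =-102685570777/ 29230110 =-3513.01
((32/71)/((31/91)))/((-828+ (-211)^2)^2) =224/323221632773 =0.00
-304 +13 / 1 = -291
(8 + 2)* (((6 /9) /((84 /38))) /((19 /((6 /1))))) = 20 /21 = 0.95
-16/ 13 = -1.23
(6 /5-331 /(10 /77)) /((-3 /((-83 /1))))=-422885 /6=-70480.83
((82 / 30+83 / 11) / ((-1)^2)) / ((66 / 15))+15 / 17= 19861 / 6171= 3.22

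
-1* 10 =-10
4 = 4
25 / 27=0.93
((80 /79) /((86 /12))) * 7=3360 /3397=0.99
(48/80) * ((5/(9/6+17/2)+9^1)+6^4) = 7833/10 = 783.30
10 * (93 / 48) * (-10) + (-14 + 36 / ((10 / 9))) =-3507 / 20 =-175.35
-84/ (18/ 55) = -770/ 3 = -256.67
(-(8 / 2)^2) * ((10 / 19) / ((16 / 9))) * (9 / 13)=-810 / 247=-3.28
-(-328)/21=328/21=15.62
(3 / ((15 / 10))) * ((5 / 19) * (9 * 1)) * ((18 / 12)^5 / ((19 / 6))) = 32805 / 2888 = 11.36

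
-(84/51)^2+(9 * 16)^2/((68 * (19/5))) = 425744/5491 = 77.53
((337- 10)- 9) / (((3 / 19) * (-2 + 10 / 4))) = 4028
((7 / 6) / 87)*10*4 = 140 / 261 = 0.54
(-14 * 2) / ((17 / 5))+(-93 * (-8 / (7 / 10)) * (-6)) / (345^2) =-2608964 / 314755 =-8.29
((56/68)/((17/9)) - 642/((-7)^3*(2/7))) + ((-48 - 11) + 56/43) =-30878892/608923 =-50.71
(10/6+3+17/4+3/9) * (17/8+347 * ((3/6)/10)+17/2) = 41403/160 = 258.77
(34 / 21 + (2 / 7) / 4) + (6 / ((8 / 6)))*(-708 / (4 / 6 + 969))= -194897 / 122178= -1.60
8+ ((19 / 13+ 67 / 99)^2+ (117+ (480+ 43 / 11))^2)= 598121981356 / 1656369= 361104.31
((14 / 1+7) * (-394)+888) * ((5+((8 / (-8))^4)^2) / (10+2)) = -3693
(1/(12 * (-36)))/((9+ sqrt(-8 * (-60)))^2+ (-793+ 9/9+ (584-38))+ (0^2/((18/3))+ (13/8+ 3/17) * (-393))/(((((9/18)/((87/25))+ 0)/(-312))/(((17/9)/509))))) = -12997699295/33658504574862096+ 6477025 * sqrt(30)/1402437690619254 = -0.00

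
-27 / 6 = -4.50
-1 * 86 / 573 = -86 / 573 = -0.15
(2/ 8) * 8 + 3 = 5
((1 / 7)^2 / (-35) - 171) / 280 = -146633 / 240100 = -0.61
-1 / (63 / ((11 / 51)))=-11 / 3213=-0.00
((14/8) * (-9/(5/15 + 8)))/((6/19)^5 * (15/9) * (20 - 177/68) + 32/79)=-628500780873/164979853600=-3.81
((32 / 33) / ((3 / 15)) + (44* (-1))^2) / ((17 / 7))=448336 / 561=799.17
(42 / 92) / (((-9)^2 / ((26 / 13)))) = 7 / 621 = 0.01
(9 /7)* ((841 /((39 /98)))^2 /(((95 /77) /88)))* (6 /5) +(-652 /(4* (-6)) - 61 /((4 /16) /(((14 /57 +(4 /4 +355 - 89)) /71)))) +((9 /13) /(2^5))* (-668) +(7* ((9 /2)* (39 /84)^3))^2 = 330568648255572094042439 /672623469772800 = 491461661.85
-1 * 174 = -174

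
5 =5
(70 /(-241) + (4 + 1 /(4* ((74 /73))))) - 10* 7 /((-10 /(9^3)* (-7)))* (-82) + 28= 4266603033 /71336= 59809.96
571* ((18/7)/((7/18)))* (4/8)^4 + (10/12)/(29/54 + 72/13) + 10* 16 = 66225115/167188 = 396.11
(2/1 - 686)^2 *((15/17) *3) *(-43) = -905301360/17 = -53253021.18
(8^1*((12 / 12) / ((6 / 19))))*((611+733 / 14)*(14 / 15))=705812 / 45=15684.71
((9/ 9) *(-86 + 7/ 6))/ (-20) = 509/ 120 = 4.24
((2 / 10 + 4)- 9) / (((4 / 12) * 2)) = -36 / 5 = -7.20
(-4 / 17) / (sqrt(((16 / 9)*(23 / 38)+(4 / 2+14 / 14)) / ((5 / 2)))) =-6*sqrt(132430) / 11849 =-0.18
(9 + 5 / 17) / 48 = 79 / 408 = 0.19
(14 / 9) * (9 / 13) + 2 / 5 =96 / 65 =1.48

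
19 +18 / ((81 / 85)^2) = 28301 / 729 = 38.82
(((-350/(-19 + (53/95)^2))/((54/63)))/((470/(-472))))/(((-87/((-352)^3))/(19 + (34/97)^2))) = -2047479826988130304000/9733731979599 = -210348901.25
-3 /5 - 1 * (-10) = 47 /5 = 9.40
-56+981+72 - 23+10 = 984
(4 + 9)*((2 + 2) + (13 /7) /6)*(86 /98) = 101179 /2058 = 49.16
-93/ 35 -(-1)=-58/ 35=-1.66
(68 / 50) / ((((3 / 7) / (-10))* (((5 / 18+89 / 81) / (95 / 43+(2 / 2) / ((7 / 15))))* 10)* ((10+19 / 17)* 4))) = -75718 / 335615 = -0.23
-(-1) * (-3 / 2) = -3 / 2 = -1.50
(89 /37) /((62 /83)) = 7387 /2294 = 3.22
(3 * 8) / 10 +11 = 67 / 5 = 13.40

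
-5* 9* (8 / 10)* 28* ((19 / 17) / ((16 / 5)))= -5985 / 17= -352.06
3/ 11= 0.27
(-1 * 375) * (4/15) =-100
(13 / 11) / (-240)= -13 / 2640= -0.00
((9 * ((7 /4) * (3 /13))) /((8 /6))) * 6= 1701 /104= 16.36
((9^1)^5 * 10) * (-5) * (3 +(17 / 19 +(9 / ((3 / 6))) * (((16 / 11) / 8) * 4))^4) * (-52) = 11208182912754323277600 / 1908029761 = 5874218076598.61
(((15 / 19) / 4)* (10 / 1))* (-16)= -600 / 19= -31.58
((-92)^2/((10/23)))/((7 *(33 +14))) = 97336/1645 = 59.17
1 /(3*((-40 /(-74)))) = 37 /60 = 0.62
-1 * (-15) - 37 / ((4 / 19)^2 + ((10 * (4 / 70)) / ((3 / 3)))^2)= -556093 / 6560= -84.77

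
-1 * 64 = -64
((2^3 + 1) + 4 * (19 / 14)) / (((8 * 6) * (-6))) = -101 / 2016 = -0.05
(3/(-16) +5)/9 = 77/144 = 0.53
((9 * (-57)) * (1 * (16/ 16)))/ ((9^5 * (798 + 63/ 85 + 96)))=-1615/ 166327911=-0.00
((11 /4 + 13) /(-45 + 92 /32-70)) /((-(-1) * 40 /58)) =-609 /2990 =-0.20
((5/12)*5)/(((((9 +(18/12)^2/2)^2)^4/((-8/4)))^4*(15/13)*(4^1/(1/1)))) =5149830563427181943580356771840/106111661199647248543687855752712667991103904330482569981872649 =0.00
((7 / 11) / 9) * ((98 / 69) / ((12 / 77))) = 2401 / 3726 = 0.64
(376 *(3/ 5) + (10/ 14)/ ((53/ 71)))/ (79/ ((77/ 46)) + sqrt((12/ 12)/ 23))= 386390642726/ 80488730635 - 355962761 *sqrt(23)/ 80488730635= 4.78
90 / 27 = 10 / 3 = 3.33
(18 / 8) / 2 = 9 / 8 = 1.12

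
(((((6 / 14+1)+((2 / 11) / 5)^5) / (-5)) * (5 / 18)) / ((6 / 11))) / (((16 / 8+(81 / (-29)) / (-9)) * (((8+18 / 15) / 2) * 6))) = -8108470847 / 3553480507500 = -0.00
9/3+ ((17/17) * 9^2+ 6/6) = 85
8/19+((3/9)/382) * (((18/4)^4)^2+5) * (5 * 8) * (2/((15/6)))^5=13089457304/6804375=1923.68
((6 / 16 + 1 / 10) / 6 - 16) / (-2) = 3821 / 480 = 7.96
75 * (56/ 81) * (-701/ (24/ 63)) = -858725/ 9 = -95413.89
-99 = -99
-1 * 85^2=-7225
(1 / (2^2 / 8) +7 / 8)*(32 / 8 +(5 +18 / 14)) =29.57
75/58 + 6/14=699/406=1.72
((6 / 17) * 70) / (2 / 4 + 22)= 56 / 51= 1.10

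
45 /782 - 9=-6993 /782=-8.94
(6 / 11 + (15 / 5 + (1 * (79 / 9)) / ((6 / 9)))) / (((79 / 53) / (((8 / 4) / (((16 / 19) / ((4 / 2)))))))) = 1110721 / 20856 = 53.26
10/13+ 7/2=111/26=4.27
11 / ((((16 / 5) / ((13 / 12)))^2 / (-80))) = -232375 / 2304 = -100.86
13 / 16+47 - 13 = 557 / 16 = 34.81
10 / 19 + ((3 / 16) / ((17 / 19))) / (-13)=34277 / 67184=0.51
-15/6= -5/2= -2.50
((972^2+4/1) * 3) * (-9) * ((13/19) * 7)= -2321344116/19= -122176006.11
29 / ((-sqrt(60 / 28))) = -29 * sqrt(105) / 15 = -19.81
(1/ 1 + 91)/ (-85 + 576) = 92/ 491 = 0.19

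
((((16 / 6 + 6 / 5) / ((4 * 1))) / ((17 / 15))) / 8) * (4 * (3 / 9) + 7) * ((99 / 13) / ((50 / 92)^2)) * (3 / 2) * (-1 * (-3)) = 4556277 / 44200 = 103.08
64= 64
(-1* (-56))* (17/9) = 952/9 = 105.78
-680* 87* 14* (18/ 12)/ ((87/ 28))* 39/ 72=-216580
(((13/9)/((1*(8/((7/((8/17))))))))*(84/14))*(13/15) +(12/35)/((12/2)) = 141353/10080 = 14.02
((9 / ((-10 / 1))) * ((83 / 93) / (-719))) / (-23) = -249 / 5126470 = -0.00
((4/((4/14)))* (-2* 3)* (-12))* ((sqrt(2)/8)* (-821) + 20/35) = 576 - 103446* sqrt(2) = -145718.74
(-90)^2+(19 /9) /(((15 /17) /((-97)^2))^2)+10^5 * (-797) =324738184471 /2025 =160364535.54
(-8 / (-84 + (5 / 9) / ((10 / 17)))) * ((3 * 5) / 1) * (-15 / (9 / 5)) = -3600 / 299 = -12.04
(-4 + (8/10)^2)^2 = 7056/625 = 11.29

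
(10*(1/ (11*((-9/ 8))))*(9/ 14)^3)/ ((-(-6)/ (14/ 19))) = -270/ 10241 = -0.03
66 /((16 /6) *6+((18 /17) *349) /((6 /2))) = 561 /1183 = 0.47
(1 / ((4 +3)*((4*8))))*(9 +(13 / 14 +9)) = 265 / 3136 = 0.08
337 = 337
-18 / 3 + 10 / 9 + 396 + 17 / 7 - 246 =9295 / 63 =147.54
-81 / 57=-27 / 19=-1.42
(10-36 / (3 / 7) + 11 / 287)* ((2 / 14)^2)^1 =-21227 / 14063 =-1.51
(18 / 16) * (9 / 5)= 81 / 40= 2.02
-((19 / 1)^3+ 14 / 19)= -130335 / 19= -6859.74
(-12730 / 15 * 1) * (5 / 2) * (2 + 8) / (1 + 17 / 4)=-254600 / 63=-4041.27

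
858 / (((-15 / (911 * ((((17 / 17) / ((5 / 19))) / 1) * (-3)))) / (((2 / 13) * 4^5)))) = 2339622912 / 25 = 93584916.48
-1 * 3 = -3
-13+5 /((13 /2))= -159 /13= -12.23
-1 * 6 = -6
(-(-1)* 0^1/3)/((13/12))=0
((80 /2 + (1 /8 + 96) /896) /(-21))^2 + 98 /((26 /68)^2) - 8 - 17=648.99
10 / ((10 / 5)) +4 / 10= 27 / 5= 5.40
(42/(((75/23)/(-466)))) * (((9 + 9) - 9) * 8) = -10803744/25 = -432149.76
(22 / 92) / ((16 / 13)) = 143 / 736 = 0.19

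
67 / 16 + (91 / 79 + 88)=117981 / 1264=93.34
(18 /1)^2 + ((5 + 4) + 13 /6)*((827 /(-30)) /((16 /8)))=61231 /360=170.09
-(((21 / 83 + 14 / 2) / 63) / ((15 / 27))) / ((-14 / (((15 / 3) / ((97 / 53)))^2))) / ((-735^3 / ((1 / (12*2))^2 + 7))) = -487133971 / 250054167613924800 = -0.00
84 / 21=4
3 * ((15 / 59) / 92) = 45 / 5428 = 0.01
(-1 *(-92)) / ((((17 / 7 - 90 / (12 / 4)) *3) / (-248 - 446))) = 446936 / 579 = 771.91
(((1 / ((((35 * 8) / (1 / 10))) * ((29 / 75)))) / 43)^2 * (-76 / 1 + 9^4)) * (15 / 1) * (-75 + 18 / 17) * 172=-1100472075 / 1927921856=-0.57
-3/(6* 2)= -1/4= -0.25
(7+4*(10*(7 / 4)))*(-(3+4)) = -539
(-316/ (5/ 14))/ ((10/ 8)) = -17696/ 25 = -707.84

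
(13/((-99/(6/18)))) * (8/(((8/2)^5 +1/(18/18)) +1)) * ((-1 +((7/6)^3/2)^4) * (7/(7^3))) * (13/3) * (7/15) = 709368379915/83577496840814592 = 0.00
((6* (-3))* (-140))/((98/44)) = 7920/7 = 1131.43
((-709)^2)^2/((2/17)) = 4295699191937/2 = 2147849595968.50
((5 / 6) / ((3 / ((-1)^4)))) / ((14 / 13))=65 / 252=0.26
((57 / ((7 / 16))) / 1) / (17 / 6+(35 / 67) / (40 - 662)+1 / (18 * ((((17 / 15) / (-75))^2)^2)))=9523069765344 / 77879511969174853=0.00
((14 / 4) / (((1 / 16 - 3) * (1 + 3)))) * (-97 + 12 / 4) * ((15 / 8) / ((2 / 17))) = 1785 / 4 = 446.25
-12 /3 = -4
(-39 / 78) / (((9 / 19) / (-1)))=19 / 18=1.06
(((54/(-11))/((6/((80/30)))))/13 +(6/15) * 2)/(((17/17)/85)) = 7684/143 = 53.73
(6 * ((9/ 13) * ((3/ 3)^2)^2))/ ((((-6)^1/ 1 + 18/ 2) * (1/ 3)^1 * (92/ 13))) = 27/ 46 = 0.59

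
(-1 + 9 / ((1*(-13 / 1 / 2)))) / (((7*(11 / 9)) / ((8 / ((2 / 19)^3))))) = -1913661 / 1001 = -1911.75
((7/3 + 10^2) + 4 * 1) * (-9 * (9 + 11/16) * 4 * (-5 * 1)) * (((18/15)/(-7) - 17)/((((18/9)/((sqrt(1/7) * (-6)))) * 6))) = 89149335 * sqrt(7)/392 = 601701.45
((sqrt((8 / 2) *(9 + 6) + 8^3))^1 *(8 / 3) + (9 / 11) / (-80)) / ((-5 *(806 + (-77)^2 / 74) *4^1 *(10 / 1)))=333 / 5770424000 - 148 *sqrt(143) / 4917975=-0.00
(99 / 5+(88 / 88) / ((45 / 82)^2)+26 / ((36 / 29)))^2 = 31849042369 / 16402500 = 1941.72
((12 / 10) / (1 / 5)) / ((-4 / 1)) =-3 / 2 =-1.50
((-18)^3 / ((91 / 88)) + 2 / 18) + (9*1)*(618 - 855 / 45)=-203624 / 819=-248.63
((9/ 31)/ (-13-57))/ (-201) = 3/ 145390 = 0.00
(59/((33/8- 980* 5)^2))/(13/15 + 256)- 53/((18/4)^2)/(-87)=0.03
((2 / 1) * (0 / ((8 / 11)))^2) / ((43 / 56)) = 0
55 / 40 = 1.38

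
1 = 1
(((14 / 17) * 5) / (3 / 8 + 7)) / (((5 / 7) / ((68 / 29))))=3136 / 1711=1.83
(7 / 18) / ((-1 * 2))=-7 / 36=-0.19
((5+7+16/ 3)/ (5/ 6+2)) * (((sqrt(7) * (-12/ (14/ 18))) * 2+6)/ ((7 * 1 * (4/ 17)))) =156/ 7 -5616 * sqrt(7)/ 49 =-280.95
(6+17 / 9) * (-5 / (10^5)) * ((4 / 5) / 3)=-71 / 675000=-0.00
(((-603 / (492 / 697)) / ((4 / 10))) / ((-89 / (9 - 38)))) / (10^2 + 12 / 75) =-12386625 / 1782848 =-6.95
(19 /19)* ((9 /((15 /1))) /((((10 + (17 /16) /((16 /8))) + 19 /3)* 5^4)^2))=27648 /5119455078125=0.00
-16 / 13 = -1.23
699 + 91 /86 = 60205 /86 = 700.06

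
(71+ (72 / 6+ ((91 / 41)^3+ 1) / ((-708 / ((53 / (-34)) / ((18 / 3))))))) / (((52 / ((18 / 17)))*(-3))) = -68854884621 / 122217884984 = -0.56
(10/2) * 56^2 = 15680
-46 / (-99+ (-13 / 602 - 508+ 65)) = 27692 / 326297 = 0.08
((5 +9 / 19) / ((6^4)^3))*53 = 689 / 5169858048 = 0.00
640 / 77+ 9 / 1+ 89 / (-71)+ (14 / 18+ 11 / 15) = 4322306 / 246015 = 17.57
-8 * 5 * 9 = -360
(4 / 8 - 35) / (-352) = 69 / 704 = 0.10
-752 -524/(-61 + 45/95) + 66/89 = -38002608/51175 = -742.60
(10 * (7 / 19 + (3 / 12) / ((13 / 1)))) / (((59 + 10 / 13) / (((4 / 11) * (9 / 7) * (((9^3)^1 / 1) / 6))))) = 1396035 / 378917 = 3.68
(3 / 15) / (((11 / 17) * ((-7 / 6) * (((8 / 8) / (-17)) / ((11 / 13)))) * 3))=578 / 455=1.27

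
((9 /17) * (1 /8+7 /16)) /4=81 /1088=0.07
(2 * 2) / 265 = 4 / 265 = 0.02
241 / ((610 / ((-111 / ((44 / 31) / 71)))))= -58878951 / 26840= -2193.70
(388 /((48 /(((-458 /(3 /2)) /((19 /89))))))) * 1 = -1976957 /171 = -11561.15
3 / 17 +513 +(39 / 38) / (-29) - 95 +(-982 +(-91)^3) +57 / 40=-282558715021 / 374680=-754133.43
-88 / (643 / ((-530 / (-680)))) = -1166 / 10931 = -0.11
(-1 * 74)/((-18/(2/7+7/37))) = 41/21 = 1.95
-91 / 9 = -10.11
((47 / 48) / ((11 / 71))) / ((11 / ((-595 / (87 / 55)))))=-9927575 / 45936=-216.12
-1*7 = -7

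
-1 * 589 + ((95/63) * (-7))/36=-589.29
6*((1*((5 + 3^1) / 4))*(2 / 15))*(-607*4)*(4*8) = -621568 / 5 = -124313.60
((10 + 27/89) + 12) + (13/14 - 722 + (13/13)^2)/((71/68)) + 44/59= -1739648847/2609747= -666.60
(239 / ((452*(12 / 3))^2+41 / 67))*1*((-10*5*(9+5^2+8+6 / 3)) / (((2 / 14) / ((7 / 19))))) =-1726201400 / 4161264651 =-0.41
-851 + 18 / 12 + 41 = -808.50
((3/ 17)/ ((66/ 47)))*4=94/ 187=0.50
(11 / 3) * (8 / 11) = 8 / 3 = 2.67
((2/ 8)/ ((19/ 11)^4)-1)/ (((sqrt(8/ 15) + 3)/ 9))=-205190415/ 66203068 + 4559787*sqrt(30)/ 33101534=-2.34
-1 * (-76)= 76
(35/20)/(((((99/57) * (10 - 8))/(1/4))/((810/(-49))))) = -2565/1232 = -2.08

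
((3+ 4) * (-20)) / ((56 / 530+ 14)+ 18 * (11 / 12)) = -74200 / 16221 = -4.57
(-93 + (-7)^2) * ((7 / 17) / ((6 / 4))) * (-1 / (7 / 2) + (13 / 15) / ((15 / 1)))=31592 / 11475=2.75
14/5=2.80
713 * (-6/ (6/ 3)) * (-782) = 1672698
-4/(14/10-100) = 20/493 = 0.04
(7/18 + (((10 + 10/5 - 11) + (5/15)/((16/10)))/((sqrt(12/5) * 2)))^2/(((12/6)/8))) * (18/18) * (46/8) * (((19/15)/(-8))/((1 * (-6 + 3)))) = 3012241/9953280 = 0.30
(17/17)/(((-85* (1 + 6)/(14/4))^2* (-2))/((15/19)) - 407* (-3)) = -3/215977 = -0.00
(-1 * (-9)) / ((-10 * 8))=-9 / 80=-0.11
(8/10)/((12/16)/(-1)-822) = -16/16455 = -0.00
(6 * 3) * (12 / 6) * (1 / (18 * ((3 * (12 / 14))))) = 7 / 9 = 0.78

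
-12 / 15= -4 / 5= -0.80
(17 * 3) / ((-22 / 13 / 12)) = -3978 / 11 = -361.64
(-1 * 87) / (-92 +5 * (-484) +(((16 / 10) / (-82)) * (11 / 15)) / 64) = 4280400 / 123590411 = 0.03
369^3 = 50243409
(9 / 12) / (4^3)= 3 / 256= 0.01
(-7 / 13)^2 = 49 / 169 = 0.29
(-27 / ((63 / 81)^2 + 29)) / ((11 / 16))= -1.33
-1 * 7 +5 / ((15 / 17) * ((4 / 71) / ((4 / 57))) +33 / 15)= -92689 / 17552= -5.28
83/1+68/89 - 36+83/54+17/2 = 138896/2403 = 57.80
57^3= 185193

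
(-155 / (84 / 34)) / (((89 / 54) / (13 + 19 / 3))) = -458490 / 623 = -735.94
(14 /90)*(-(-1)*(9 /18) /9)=7 /810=0.01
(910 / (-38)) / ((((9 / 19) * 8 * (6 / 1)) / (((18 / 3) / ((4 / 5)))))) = -2275 / 288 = -7.90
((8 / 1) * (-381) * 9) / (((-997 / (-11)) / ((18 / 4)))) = -1357884 / 997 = -1361.97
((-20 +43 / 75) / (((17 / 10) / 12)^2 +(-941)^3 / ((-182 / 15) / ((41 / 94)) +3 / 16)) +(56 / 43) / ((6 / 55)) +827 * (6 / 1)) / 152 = 37877956575448626355249 / 1157523358385238993348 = 32.72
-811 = -811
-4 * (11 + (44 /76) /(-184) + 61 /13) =-713041 /11362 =-62.76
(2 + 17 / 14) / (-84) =-15 / 392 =-0.04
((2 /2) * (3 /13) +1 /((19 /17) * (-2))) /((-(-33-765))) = -107 /394212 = -0.00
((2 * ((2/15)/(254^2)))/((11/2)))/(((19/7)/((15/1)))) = 14/3370961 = 0.00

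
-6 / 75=-2 / 25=-0.08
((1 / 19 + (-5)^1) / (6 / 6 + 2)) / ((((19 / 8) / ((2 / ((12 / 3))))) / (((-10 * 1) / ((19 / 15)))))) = 18800 / 6859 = 2.74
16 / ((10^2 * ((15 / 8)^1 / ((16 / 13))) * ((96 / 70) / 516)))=39.52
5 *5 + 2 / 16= 201 / 8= 25.12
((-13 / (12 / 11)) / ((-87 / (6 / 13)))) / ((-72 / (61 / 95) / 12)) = -671 / 99180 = -0.01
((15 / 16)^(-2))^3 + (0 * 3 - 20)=-211035284 / 11390625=-18.53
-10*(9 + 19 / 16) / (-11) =815 / 88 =9.26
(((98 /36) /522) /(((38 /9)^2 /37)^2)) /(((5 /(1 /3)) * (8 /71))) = 128594277 /9675031040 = 0.01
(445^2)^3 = 7765332671265625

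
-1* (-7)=7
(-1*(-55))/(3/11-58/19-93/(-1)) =11495/18856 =0.61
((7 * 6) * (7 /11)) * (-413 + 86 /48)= -483581 /44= -10990.48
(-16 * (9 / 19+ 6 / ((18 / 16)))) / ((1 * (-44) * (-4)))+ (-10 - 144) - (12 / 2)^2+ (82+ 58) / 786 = -5211587 / 27379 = -190.35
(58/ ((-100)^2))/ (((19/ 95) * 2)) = 29/ 2000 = 0.01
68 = 68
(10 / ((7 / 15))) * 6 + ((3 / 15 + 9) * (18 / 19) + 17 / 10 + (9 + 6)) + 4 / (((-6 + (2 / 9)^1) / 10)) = 2542739 / 17290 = 147.06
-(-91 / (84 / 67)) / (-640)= -871 / 7680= -0.11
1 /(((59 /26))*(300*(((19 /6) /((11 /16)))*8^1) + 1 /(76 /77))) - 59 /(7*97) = -32158199263 /370261669267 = -0.09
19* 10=190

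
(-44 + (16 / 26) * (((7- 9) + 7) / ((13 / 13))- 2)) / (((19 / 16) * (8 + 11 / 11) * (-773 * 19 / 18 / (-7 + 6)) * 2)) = -8768 / 3627689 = -0.00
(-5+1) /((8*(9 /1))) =-1 /18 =-0.06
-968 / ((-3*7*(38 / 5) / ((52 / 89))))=125840 / 35511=3.54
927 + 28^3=22879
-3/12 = -1/4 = -0.25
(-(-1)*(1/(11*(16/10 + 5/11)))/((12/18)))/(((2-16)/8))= -30/791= -0.04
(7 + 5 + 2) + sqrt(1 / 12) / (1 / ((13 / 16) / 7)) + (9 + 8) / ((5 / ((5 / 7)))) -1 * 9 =13 * sqrt(3) / 672 + 52 / 7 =7.46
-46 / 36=-23 / 18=-1.28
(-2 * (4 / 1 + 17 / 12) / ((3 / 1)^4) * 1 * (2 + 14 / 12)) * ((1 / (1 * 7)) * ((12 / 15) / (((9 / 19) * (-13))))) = 361 / 45927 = 0.01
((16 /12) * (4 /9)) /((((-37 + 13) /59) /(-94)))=136.94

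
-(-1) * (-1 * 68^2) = -4624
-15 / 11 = -1.36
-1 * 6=-6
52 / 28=13 / 7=1.86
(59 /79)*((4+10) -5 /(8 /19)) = 1003 /632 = 1.59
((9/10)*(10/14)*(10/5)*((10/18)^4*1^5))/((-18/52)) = -16250/45927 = -0.35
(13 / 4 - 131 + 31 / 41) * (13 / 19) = -270751 / 3116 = -86.89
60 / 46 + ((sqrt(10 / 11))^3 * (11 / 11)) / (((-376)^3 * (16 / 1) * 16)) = 30 / 23 - 5 * sqrt(110) / 823301439488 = 1.30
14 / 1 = 14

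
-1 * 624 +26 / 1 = -598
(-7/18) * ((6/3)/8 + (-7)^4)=-67235/72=-933.82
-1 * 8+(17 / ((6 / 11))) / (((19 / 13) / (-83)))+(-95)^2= 826165 / 114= 7247.06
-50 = -50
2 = 2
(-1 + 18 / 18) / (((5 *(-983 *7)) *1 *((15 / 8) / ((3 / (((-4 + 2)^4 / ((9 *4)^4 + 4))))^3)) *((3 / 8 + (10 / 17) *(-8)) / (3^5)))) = 0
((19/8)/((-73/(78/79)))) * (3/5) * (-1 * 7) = 15561/115340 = 0.13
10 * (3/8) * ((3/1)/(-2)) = -45/8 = -5.62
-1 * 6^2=-36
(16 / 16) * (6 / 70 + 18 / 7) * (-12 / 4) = -7.97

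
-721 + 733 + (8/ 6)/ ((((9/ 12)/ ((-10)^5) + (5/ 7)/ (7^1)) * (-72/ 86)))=-194847628/ 53996031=-3.61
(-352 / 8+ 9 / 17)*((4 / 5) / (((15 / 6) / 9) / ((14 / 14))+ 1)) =-53208 / 1955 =-27.22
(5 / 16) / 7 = 0.04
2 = 2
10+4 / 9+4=130 / 9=14.44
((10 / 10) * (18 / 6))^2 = 9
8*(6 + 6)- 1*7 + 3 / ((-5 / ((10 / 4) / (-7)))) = 1249 / 14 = 89.21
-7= -7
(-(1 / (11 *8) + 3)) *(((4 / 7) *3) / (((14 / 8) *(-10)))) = 159 / 539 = 0.29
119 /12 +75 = 1019 /12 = 84.92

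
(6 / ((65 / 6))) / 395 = 36 / 25675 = 0.00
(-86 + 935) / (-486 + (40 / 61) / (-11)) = -1.75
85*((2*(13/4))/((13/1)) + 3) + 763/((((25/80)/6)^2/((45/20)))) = 31658011/50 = 633160.22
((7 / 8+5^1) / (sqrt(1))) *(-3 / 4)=-141 / 32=-4.41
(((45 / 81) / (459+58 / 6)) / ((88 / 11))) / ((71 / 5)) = 25 / 2395824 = 0.00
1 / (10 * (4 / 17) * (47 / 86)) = 731 / 940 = 0.78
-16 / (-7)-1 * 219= -1517 / 7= -216.71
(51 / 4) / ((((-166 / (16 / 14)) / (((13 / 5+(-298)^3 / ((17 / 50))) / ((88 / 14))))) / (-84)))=-416801560077 / 4565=-91303737.15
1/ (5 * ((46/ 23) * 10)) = 1/ 100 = 0.01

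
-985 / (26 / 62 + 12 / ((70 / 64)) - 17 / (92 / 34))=-49161350 / 254949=-192.83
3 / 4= 0.75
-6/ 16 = -3/ 8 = -0.38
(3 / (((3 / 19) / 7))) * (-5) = -665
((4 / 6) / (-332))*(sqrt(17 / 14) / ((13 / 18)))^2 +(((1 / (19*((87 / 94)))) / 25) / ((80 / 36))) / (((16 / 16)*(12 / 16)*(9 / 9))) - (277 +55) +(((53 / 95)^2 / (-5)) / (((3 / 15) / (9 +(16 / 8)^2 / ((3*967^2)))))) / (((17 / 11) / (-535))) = 3907746404653068348256 / 6127751911081812375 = 637.71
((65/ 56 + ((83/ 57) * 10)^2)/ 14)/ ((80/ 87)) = 224979593/ 13585152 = 16.56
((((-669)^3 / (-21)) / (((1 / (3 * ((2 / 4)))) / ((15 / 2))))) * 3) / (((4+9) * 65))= 2694764781 / 4732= 569476.92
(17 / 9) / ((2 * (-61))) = -17 / 1098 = -0.02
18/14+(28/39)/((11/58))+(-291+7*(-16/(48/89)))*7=-3489081/1001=-3485.60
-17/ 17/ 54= -1/ 54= -0.02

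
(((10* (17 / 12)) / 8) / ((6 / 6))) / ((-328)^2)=0.00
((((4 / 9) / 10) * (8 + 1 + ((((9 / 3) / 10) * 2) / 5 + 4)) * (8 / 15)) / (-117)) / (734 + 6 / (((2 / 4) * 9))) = -2624 / 725911875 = -0.00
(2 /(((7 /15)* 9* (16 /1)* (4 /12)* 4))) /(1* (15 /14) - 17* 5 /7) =-1 /496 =-0.00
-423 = -423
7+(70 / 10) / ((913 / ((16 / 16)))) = 6398 / 913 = 7.01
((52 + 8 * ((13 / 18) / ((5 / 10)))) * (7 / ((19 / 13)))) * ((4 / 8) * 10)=260260 / 171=1521.99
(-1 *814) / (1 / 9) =-7326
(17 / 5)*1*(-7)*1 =-119 / 5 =-23.80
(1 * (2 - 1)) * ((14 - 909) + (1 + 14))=-880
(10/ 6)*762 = 1270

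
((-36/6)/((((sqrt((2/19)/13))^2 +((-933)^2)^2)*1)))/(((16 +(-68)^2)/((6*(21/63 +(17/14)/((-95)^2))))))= -0.00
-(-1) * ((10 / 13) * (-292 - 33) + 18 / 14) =-1741 / 7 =-248.71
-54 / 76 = -27 / 38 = -0.71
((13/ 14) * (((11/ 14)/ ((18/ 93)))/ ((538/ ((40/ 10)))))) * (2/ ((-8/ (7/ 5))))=-4433/ 451920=-0.01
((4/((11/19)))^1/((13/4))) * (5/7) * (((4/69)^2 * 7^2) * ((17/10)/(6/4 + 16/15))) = 413440/2496351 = 0.17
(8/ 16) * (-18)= -9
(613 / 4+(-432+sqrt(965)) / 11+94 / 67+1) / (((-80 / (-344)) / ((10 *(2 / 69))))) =86 *sqrt(965) / 759+4917609 / 33902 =148.57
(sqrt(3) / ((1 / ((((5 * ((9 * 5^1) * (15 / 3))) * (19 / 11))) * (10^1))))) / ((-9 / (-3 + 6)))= -11218.97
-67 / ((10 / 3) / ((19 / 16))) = -23.87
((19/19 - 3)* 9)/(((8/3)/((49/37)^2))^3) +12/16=-2870813319315/656825960704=-4.37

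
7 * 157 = 1099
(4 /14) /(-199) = -2 /1393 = -0.00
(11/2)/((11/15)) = 15/2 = 7.50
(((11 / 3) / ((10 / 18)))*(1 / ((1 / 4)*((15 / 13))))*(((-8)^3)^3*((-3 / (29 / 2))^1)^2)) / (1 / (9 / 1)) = -24874303094784 / 21025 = -1183082192.38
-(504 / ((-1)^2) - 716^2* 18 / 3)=3075432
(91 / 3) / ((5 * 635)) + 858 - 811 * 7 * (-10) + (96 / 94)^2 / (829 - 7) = 166117312538303 / 2882579325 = 57628.01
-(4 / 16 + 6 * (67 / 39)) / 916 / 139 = -549 / 6620848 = -0.00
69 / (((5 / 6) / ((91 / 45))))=4186 / 25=167.44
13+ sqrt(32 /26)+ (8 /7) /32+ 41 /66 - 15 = -0.23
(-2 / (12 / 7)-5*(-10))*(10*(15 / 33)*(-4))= -29300 / 33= -887.88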